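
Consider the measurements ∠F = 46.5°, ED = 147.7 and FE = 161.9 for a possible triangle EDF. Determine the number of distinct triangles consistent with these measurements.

FE·sin F = 161.9·sin(46.5°) ≈ 117.4.
Since FE sin F < ED < FE (117.4 < 147.7 < 161.9), two triangles exist.

2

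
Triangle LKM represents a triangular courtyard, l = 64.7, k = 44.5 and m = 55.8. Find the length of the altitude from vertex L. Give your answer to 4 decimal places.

Semiperimeter s = (64.7 + 44.5 + 55.8)/2 = 82.5.
Heron's formula: area = √(82.5·17.8·38·26.7) ≈ 1220.6.
The altitude from L has length 2·area/l ≈ 37.732.

h_L ≈ 37.7320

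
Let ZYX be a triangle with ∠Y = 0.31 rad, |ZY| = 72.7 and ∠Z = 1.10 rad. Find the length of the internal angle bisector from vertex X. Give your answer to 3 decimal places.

t_X ≈ 21.694

The third angle is ∠X = π − ∠Z − ∠Y = 1.732 rad.
Law of sines: |YX| = |ZY|·sin Z/sin X ≈ 65.637.
Law of sines: |XZ| = |ZY|·sin Y/sin X ≈ 22.468.
The bisector from X has length 2·|YX|·|XZ|·cos(∠X/2)/(|YX|+|XZ|) ≈ 21.694.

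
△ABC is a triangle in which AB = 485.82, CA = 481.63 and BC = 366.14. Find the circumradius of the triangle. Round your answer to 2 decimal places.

By the law of cosines, cos A = (CA² + AB² − BC²) / (2·CA·AB) ≈ 0.71357, so ∠A ≈ 44.47°.
Circumradius = BC/(2 sin A) ≈ 261.31.

261.31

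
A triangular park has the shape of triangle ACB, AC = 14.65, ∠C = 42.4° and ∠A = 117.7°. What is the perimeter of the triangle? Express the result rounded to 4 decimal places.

81.7796

The third angle is ∠B = 180° − ∠A − ∠C = 19.90°.
Law of sines: CB = AC·sin A/sin B ≈ 38.108.
Law of sines: BA = AC·sin C/sin B ≈ 29.022.
Semiperimeter s = (38.108+29.022+14.65)/2 = 40.89.
Perimeter = 38.108 + 29.022 + 14.65 = 81.78.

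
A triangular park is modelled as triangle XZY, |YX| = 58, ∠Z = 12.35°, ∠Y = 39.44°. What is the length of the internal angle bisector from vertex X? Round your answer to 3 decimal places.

t_X ≈ 37.900

The third angle is ∠X = 180° − ∠Z − ∠Y = 128.21°.
Law of sines: |ZY| = |YX|·sin X/sin Z ≈ 213.08.
Law of sines: |XZ| = |YX|·sin Y/sin Z ≈ 172.27.
The bisector from X has length 2·|YX|·|XZ|·cos(∠X/2)/(|YX|+|XZ|) ≈ 37.9.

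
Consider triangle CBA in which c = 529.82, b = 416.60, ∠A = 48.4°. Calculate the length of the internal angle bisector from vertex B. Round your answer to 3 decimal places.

412.482

By the law of cosines, a² = c² + b² − 2·c·b·cos A = 1.6118e+05, so a ≈ 401.47.
Law of cosines again: cos B = (a² + c² − b²)/(2·a·c) ≈ 0.63075, so ∠B ≈ 50.89°.
The bisector from B has length 2·a·c·cos(∠B/2)/(a+c) ≈ 412.48.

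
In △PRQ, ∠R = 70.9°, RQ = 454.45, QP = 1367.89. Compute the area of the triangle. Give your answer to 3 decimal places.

310788.256

Law of sines: sin P = RQ·sin R/QP ≈ 0.31394.
Since QP ≥ RQ, only the acute value applies: ∠P ≈ 18.30°.
Then ∠Q = 180° − ∠R − ∠P ≈ 90.80°.
Law of sines gives PR = QP·sin Q/sin R ≈ 1447.4.
Area = ½·QP·RQ·sin Q ≈ 3.1079e+05.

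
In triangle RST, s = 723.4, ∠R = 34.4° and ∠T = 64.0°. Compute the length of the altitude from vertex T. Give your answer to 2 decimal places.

h_T ≈ 408.70

The third angle is ∠S = 180° − ∠T − ∠R = 81.60°.
Law of sines: r = s·sin R/sin S ≈ 413.13.
Law of sines: t = s·sin T/sin S ≈ 657.24.
Area = ½·s·r·sin T ≈ 1.3431e+05.
The altitude from T has length 2·area/t ≈ 408.7.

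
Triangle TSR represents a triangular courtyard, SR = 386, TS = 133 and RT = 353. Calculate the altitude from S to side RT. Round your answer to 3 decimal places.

Semiperimeter s = (386 + 353 + 133)/2 = 436.
Heron's formula: area = √(436·50·83·303) ≈ 23415.
The altitude from S has length 2·area/RT ≈ 132.66.

132.661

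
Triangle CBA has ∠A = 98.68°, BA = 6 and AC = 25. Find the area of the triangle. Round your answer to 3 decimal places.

Area = ½·BA·AC·sin A ≈ 74.141.

area ≈ 74.141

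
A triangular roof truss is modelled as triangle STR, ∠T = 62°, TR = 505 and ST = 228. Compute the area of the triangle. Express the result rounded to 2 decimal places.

Area = ½·ST·TR·sin T ≈ 50831.

50831.29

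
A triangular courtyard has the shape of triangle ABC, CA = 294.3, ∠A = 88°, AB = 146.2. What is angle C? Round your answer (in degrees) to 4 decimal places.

26.8042

By the law of cosines, BC² = CA² + AB² − 2·CA·AB·cos A = 1.0498e+05, so BC ≈ 324.01.
Law of cosines again: cos C = (BC² + CA² − AB²)/(2·BC·CA) ≈ 0.89255, so ∠C ≈ 26.80°.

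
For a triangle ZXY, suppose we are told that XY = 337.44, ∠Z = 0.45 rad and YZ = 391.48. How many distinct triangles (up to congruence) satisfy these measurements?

2

YZ·sin Z = 391.48·sin(0.45 rad) ≈ 170.3.
Since YZ sin Z < XY < YZ (170.3 < 337.44 < 391.48), two triangles exist.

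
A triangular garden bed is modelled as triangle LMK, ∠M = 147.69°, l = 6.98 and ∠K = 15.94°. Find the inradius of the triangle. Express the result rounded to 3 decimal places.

The third angle is ∠L = 180° − ∠M − ∠K = 16.37°.
Law of sines: m = l·sin M/sin L ≈ 13.237.
Law of sines: k = l·sin K/sin L ≈ 6.8015.
Area = ½·l·m·sin K ≈ 12.688.
Semiperimeter s = (6.98+13.237+6.8015)/2 = 13.509.
Inradius = area/s = 12.688/13.509 ≈ 0.93916.

0.939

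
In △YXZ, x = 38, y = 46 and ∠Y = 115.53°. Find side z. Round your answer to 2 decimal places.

Law of sines: sin X = x·sin Y/y ≈ 0.74543.
Since y ≥ x, only the acute value applies: ∠X ≈ 48.20°.
Then ∠Z = 180° − ∠Y − ∠X ≈ 16.27°.
Law of sines gives z = y·sin Z/sin Y ≈ 14.286.

14.29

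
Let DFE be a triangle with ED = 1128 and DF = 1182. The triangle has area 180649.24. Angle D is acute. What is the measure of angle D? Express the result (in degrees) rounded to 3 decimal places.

From area = ½·ED·DF·sin D, we get sin D = 2·area/(ED·DF) ≈ 0.27098.
Taking the acute solution, ∠D ≈ 15.72°.

15.723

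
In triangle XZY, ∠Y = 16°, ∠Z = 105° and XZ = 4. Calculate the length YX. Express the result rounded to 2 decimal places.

The third angle is ∠X = 180° − ∠Z − ∠Y = 59.00°.
Law of sines: YX = XZ·sin Z/sin Y ≈ 14.017.

14.02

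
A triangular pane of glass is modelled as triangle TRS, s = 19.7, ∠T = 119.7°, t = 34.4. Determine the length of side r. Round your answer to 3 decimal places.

Law of sines: sin S = s·sin T/t ≈ 0.49744.
Since t ≥ s, only the acute value applies: ∠S ≈ 29.83°.
Then ∠R = 180° − ∠T − ∠S ≈ 30.47°.
Law of sines gives r = t·sin R/sin T ≈ 20.081.

20.081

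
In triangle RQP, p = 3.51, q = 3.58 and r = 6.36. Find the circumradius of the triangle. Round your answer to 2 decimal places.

4.01

By the law of cosines, cos R = (q² + p² − r²) / (2·q·p) ≈ -0.60932, so ∠R ≈ 127.54°.
Circumradius = r/(2 sin R) ≈ 4.0105.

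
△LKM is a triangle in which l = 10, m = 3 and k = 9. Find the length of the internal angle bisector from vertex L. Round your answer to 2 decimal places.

2.87

By the law of cosines, cos L = (k² + m² − l²) / (2·k·m) ≈ -0.18519, so ∠L ≈ 100.67°.
The bisector from L has length 2·k·m·cos(∠L/2)/(k+m) ≈ 2.8723.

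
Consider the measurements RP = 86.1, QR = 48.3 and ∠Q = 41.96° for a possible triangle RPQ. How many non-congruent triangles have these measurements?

QR·sin Q = 48.3·sin(41.96°) ≈ 32.29.
Since RP ≥ QR, exactly one triangle exists.

1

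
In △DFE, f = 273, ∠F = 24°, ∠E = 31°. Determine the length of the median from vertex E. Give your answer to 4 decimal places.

m_E ≈ 398.1648

The third angle is ∠D = 180° − ∠F − ∠E = 125.00°.
Law of sines: d = f·sin D/sin F ≈ 549.81.
Law of sines: e = f·sin E/sin F ≈ 345.69.
Median from E: ½√(2·d² + 2·f² − e²) ≈ 398.16.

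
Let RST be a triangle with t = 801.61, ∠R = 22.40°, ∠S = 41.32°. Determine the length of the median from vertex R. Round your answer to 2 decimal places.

The third angle is ∠T = 180° − ∠R − ∠S = 116.28°.
Law of sines: r = t·sin R/sin T ≈ 340.68.
Law of sines: s = t·sin S/sin T ≈ 590.29.
Median from R: ½√(2·s² + 2·t² − r²) ≈ 683.

m_R ≈ 683.00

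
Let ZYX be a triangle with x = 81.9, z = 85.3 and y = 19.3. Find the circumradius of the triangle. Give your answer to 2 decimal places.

R ≈ 42.73

By the law of cosines, cos Z = (y² + x² − z²) / (2·y·x) ≈ -0.06200, so ∠Z ≈ 93.55°.
Circumradius = z/(2 sin Z) ≈ 42.732.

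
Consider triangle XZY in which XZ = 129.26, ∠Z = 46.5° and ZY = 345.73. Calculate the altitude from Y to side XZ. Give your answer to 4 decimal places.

250.7837

By the law of cosines, YX² = XZ² + ZY² − 2·XZ·ZY·cos Z = 74714, so YX ≈ 273.34.
Area = ½·XZ·ZY·sin Z ≈ 16208.
The altitude from Y has length 2·area/XZ ≈ 250.78.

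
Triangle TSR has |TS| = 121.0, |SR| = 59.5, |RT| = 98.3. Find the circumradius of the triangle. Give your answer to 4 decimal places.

By the law of cosines, cos T = (|RT|² + |TS|² − |SR|²) / (2·|RT|·|TS|) ≈ 0.87284, so ∠T ≈ 0.5098 rad.
Circumradius = |SR|/(2 sin T) ≈ 60.962.

60.9623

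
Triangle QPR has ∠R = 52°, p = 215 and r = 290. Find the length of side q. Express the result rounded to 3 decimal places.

367.731

Law of sines: sin P = p·sin R/r ≈ 0.58421.
Since r ≥ p, only the acute value applies: ∠P ≈ 35.75°.
Then ∠Q = 180° − ∠R − ∠P ≈ 92.25°.
Law of sines gives q = r·sin Q/sin R ≈ 367.73.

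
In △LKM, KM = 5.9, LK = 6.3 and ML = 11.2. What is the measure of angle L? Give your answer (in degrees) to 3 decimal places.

By the law of cosines, cos L = (ML² + LK² − KM²) / (2·ML·LK) ≈ 0.92347, so ∠L ≈ 22.56°.

22.561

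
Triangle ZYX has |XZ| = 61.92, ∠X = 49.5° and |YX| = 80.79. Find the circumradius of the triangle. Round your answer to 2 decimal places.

R ≈ 40.87

By the law of cosines, |ZY|² = |YX|² + |XZ|² − 2·|YX|·|XZ|·cos X = 3863.4, so |ZY| ≈ 62.156.
Area = ½·|YX|·|XZ|·sin X ≈ 1902.
Circumradius = |ZY|/(2 sin X) ≈ 40.87.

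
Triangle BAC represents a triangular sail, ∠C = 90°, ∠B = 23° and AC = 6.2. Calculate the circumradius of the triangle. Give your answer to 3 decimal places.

7.934

The third angle is ∠A = 180° − ∠C − ∠B = 67.00°.
Law of sines: CB = AC·sin A/sin B ≈ 14.606.
Law of sines: BA = AC·sin C/sin B ≈ 15.868.
Circumradius = AC/(2 sin B) ≈ 7.9338.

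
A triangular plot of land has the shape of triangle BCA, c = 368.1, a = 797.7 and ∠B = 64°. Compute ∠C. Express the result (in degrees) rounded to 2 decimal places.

27.47

By the law of cosines, b² = c² + a² − 2·c·a·cos B = 5.1438e+05, so b ≈ 717.2.
Law of cosines again: cos C = (a² + b² − c²)/(2·a·b) ≈ 0.88724, so ∠C ≈ 27.47°.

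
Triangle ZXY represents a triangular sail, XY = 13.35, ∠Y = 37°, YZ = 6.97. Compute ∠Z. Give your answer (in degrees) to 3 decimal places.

∠Z ≈ 114.679°

By the law of cosines, ZX² = XY² + YZ² − 2·XY·YZ·cos Y = 78.178, so ZX ≈ 8.8418.
Law of cosines again: cos Z = (YZ² + ZX² − XY²)/(2·YZ·ZX) ≈ -0.41754, so ∠Z ≈ 114.68°.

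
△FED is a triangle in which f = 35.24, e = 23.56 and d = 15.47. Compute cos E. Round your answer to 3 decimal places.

By the law of cosines, cos E = (d² + f² − e²) / (2·d·f) ≈ 0.84938, so ∠E ≈ 31.86°.

cos E ≈ 0.849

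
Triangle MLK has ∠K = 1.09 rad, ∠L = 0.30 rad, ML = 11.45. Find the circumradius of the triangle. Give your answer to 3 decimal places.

6.457

The third angle is ∠M = π − ∠L − ∠K = 1.752 rad.
Law of sines: LK = ML·sin M/sin K ≈ 12.704.
Law of sines: KM = ML·sin L/sin K ≈ 3.8164.
Circumradius = ML/(2 sin K) ≈ 6.4571.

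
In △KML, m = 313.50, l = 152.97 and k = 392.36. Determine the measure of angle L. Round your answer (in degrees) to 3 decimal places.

∠L ≈ 21.540°

By the law of cosines, cos L = (k² + m² − l²) / (2·k·m) ≈ 0.93016, so ∠L ≈ 21.54°.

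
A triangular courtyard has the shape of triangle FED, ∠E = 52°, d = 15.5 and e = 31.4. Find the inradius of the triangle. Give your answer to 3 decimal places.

Law of sines: sin D = d·sin E/e ≈ 0.38899.
Since e ≥ d, only the acute value applies: ∠D ≈ 22.89°.
Then ∠F = 180° − ∠E − ∠D ≈ 105.11°.
Law of sines gives f = e·sin F/sin E ≈ 38.47.
Area = ½·e·d·sin F ≈ 234.94.
Semiperimeter s = (38.47+31.4+15.5)/2 = 42.685.
Inradius = area/s = 234.94/42.685 ≈ 5.504.

5.504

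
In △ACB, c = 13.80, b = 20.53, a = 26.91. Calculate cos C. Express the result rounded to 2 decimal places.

By the law of cosines, cos C = (b² + a² − c²) / (2·b·a) ≈ 0.86448, so ∠C ≈ 30.18°.

cos C ≈ 0.86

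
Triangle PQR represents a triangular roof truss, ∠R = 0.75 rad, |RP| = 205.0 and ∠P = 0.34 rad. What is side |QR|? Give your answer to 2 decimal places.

The third angle is ∠Q = π − ∠R − ∠P = 2.052 rad.
Law of sines: |QR| = |RP|·sin P/sin Q ≈ 77.107.

77.11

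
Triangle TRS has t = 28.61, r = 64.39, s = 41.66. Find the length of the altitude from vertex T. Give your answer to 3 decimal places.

h_T ≈ 31.008

Semiperimeter p = (28.61 + 64.39 + 41.66)/2 = 67.33.
Heron's formula: area = √(67.33·38.72·2.94·25.67) ≈ 443.57.
The altitude from T has length 2·area/t ≈ 31.008.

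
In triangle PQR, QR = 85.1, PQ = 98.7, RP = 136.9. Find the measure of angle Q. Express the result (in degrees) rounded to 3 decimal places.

∠Q ≈ 96.007°

By the law of cosines, cos Q = (PQ² + QR² − RP²) / (2·PQ·QR) ≈ -0.10465, so ∠Q ≈ 96.01°.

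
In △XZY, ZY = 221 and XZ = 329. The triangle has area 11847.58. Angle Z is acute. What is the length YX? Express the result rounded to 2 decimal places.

140.01

From area = ½·XZ·ZY·sin Z, we get sin Z = 2·area/(XZ·ZY) ≈ 0.32589.
Taking the acute solution, ∠Z ≈ 19.02°.
Law of cosines then gives YX ≈ 140.01.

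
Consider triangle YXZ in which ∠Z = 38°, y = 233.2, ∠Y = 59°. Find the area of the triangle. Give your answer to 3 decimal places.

area ≈ 19384.482

The third angle is ∠X = 180° − ∠Z − ∠Y = 83.00°.
Law of sines: x = y·sin X/sin Y ≈ 270.03.
Law of sines: z = y·sin Z/sin Y ≈ 167.5.
Area = ½·y·x·sin Z ≈ 19384.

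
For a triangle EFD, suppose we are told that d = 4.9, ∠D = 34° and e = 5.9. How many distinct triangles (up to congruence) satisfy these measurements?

e·sin D = 5.9·sin(34°) ≈ 3.299.
Since e sin D < d < e (3.299 < 4.9 < 5.9), two triangles exist.

2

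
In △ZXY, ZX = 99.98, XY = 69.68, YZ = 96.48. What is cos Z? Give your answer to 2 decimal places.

By the law of cosines, cos Z = (YZ² + ZX² − XY²) / (2·YZ·ZX) ≈ 0.74896, so ∠Z ≈ 41.50°.

0.75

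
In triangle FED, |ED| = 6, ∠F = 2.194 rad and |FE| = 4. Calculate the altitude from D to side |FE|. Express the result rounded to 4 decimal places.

h_D ≈ 2.2008

Law of sines: sin D = |FE|·sin F/|ED| ≈ 0.54134.
Since |ED| ≥ |FE|, only the acute value applies: ∠D ≈ 0.572 rad.
Then ∠E = π − ∠F − ∠D ≈ 0.376 rad.
Law of sines gives |DF| = |ED|·sin E/sin F ≈ 2.7103.
Area = ½·|ED|·|FE|·sin E ≈ 4.4015.
The altitude from D has length 2·area/|FE| ≈ 2.2008.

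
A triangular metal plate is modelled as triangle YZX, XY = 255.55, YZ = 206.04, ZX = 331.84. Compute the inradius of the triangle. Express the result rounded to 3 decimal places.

r ≈ 66.345

Semiperimeter s = (331.84 + 255.55 + 206.04)/2 = 396.71.
Heron's formula: area = √(396.71·64.875·141.16·190.67) ≈ 26320.
Inradius = area/s = 26320/396.71 ≈ 66.345.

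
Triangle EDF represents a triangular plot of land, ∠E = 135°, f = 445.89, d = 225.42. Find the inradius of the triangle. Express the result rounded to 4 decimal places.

r ≈ 54.7883

By the law of cosines, e² = d² + f² − 2·d·f·cos E = 3.9178e+05, so e ≈ 625.92.
Area = ½·d·f·sin E ≈ 35537.
Semiperimeter s = (625.92+225.42+445.89)/2 = 648.62.
Inradius = area/s = 35537/648.62 ≈ 54.788.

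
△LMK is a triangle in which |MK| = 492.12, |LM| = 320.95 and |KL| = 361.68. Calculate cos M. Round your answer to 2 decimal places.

By the law of cosines, cos M = (|LM|² + |MK|² − |KL|²) / (2·|LM|·|MK|) ≈ 0.67865, so ∠M ≈ 0.825 rad.

cos M ≈ 0.68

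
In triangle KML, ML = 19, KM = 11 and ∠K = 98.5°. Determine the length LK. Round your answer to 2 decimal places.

Law of sines: sin L = KM·sin K/ML ≈ 0.57259.
Since ML ≥ KM, only the acute value applies: ∠L ≈ 34.93°.
Then ∠M = 180° − ∠K − ∠L ≈ 46.57°.
Law of sines gives LK = ML·sin M/sin K ≈ 13.951.

13.95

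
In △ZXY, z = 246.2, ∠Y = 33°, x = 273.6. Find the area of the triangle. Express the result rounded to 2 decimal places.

18343.53

Area = ½·z·x·sin Y ≈ 18344.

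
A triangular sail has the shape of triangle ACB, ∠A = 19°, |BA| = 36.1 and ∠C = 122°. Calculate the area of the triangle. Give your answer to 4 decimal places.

area ≈ 157.4264

The third angle is ∠B = 180° − ∠A − ∠C = 39.00°.
Law of sines: |CB| = |BA|·sin A/sin C ≈ 13.859.
Law of sines: |AC| = |BA|·sin B/sin C ≈ 26.789.
Area = ½·|BA|·|CB|·sin B ≈ 157.43.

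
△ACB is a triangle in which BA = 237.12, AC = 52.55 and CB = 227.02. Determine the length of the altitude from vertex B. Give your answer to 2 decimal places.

226.28

Semiperimeter s = (227.02 + 237.12 + 52.55)/2 = 258.34.
Heron's formula: area = √(258.34·31.325·21.225·205.79) ≈ 5945.5.
The altitude from B has length 2·area/AC ≈ 226.28.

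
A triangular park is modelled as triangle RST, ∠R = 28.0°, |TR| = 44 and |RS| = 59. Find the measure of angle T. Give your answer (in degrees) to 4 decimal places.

∠T ≈ 106.2890°

By the law of cosines, |ST|² = |TR|² + |RS|² − 2·|TR|·|RS|·cos R = 832.74, so |ST| ≈ 28.857.
Law of cosines again: cos T = (|ST|² + |TR|² − |RS|²)/(2·|ST|·|TR|) ≈ -0.28048, so ∠T ≈ 106.29°.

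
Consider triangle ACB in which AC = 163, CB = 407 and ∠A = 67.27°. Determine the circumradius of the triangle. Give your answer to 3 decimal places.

220.635

Law of sines: sin B = AC·sin A/CB ≈ 0.36939.
Since CB ≥ AC, only the acute value applies: ∠B ≈ 21.68°.
Then ∠C = 180° − ∠A − ∠B ≈ 91.05°.
Law of sines gives BA = CB·sin C/sin A ≈ 441.2.
Circumradius = CB/(2 sin A) ≈ 220.64.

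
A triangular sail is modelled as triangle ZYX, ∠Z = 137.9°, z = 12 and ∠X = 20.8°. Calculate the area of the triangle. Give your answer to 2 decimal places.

13.85

The third angle is ∠Y = 180° − ∠X − ∠Z = 21.30°.
Law of sines: y = z·sin Y/sin Z ≈ 6.5019.
Law of sines: x = z·sin X/sin Z ≈ 6.3561.
Area = ½·z·y·sin X ≈ 13.853.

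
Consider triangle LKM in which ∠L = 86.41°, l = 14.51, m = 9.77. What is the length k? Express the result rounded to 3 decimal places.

11.357

Law of sines: sin M = m·sin L/l ≈ 0.67201.
Since l ≥ m, only the acute value applies: ∠M ≈ 42.22°.
Then ∠K = 180° − ∠L − ∠M ≈ 51.37°.
Law of sines gives k = l·sin K/sin L ≈ 11.357.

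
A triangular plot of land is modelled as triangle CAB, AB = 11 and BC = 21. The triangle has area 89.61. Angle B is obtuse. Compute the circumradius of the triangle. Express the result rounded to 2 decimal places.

18.83

From area = ½·AB·BC·sin B, we get sin B = 2·area/(AB·BC) ≈ 0.77584.
Taking the obtuse solution, ∠B ≈ 129.12°.
Law of cosines then gives CA ≈ 29.215.
Circumradius = CA/(2 sin B) ≈ 18.828.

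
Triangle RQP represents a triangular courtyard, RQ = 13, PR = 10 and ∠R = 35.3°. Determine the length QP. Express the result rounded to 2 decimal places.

By the law of cosines, QP² = PR² + RQ² − 2·PR·RQ·cos R = 56.804, so QP ≈ 7.5369.

7.54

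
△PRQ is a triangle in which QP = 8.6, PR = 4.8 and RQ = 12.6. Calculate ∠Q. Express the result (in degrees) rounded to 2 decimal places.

14.64

By the law of cosines, cos Q = (RQ² + QP² − PR²) / (2·RQ·QP) ≈ 0.96752, so ∠Q ≈ 14.64°.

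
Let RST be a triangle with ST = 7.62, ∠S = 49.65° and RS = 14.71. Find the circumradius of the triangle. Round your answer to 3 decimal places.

7.460

By the law of cosines, TR² = RS² + ST² − 2·RS·ST·cos S = 129.3, so TR ≈ 11.371.
Area = ½·RS·ST·sin S ≈ 42.712.
Circumradius = TR/(2 sin S) ≈ 7.4603.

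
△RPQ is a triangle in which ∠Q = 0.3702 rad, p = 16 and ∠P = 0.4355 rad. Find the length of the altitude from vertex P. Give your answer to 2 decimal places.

The third angle is ∠R = π − ∠P − ∠Q = 2.3359 rad.
Law of sines: r = p·sin R/sin P ≈ 27.357.
Law of sines: q = p·sin Q/sin P ≈ 13.722.
Area = ½·p·r·sin Q ≈ 79.183.
The altitude from P has length 2·area/p ≈ 9.8979.

h_P ≈ 9.90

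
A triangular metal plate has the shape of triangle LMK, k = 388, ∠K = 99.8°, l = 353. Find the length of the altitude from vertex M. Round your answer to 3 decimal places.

Law of sines: sin L = l·sin K/k ≈ 0.89652.
Since k ≥ l, only the acute value applies: ∠L ≈ 63.70°.
Then ∠M = 180° − ∠K − ∠L ≈ 16.50°.
Law of sines gives m = k·sin M/sin K ≈ 111.8.
Area = ½·k·l·sin M ≈ 19445.
The altitude from M has length 2·area/m ≈ 347.85.

h_M ≈ 347.849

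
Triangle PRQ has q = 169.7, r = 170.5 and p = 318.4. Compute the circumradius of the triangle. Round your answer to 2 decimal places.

By the law of cosines, cos P = (r² + q² − p²) / (2·r·q) ≈ -0.75189, so ∠P ≈ 138.75°.
Circumradius = p/(2 sin P) ≈ 241.47.

241.47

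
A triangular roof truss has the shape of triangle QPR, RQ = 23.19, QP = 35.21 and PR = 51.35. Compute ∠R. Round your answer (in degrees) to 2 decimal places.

∠R ≈ 35.67°

By the law of cosines, cos R = (PR² + RQ² − QP²) / (2·PR·RQ) ≈ 0.81241, so ∠R ≈ 35.67°.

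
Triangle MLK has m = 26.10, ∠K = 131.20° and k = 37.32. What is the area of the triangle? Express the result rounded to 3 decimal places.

Law of sines: sin M = m·sin K/k ≈ 0.52621.
Since k ≥ m, only the acute value applies: ∠M ≈ 31.75°.
Then ∠L = 180° − ∠K − ∠M ≈ 17.05°.
Law of sines gives l = k·sin L/sin K ≈ 14.544.
Area = ½·k·m·sin L ≈ 142.8.

142.803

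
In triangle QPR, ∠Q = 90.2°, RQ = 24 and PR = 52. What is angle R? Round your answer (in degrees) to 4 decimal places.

Law of sines: sin P = RQ·sin Q/PR ≈ 0.46154.
Since PR ≥ RQ, only the acute value applies: ∠P ≈ 27.49°.
Then ∠R = 180° − ∠Q − ∠P ≈ 62.31°.

∠R ≈ 62.3138°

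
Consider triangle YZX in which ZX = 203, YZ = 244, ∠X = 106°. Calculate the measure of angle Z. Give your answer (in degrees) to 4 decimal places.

∠Z ≈ 20.8949°

Law of sines: sin Y = ZX·sin X/YZ ≈ 0.79974.
Since YZ ≥ ZX, only the acute value applies: ∠Y ≈ 53.11°.
Then ∠Z = 180° − ∠X − ∠Y ≈ 20.89°.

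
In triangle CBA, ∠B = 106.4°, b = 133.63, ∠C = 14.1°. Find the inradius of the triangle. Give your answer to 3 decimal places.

13.586

The third angle is ∠A = 180° − ∠C − ∠B = 59.50°.
Law of sines: c = b·sin C/sin B ≈ 33.935.
Law of sines: a = b·sin A/sin B ≈ 120.02.
Area = ½·b·c·sin A ≈ 1953.6.
Semiperimeter s = (33.935+133.63+120.02)/2 = 143.79.
Inradius = area/s = 1953.6/143.79 ≈ 13.586.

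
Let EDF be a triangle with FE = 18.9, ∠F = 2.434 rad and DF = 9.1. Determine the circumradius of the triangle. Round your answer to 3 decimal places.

R ≈ 20.372

By the law of cosines, ED² = DF² + FE² − 2·DF·FE·cos F = 701.42, so ED ≈ 26.484.
Area = ½·DF·FE·sin F ≈ 55.897.
Circumradius = ED/(2 sin F) ≈ 20.372.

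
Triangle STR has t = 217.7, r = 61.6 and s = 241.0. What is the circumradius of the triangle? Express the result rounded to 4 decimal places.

By the law of cosines, cos S = (t² + r² − s²) / (2·t·r) ≈ -0.25701, so ∠S ≈ 104.89°.
Circumradius = s/(2 sin S) ≈ 124.69.

124.6884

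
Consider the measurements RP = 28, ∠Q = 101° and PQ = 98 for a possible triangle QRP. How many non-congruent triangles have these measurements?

PQ·sin Q = 98·sin(101°) ≈ 96.2.
Since ∠Q is not acute, a triangle exists only if RP > PQ; here RP ≤ PQ, so there is no triangle.

0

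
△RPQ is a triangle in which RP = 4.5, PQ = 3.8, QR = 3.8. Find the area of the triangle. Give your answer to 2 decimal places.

Semiperimeter s = (3.8 + 3.8 + 4.5)/2 = 6.05.
Heron's formula: area = √(6.05·2.25·2.25·1.55) ≈ 6.8901.

area ≈ 6.89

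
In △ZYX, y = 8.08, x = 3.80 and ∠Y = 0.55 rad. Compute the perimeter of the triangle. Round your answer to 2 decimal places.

22.95

Law of sines: sin X = x·sin Y/y ≈ 0.24582.
Since y ≥ x, only the acute value applies: ∠X ≈ 0.248 rad.
Then ∠Z = π − ∠Y − ∠X ≈ 2.343 rad.
Law of sines gives z = y·sin Z/sin Y ≈ 11.072.
Semiperimeter s = (11.072+8.08+3.8)/2 = 11.476.
Perimeter = 11.072 + 8.08 + 3.8 = 22.952.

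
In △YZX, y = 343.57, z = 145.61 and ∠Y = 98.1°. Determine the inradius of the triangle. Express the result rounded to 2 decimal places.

r ≈ 53.81

Law of sines: sin Z = z·sin Y/y ≈ 0.41959.
Since y ≥ z, only the acute value applies: ∠Z ≈ 24.81°.
Then ∠X = 180° − ∠Y − ∠Z ≈ 57.09°.
Law of sines gives x = y·sin X/sin Y ≈ 291.35.
Area = ½·y·z·sin X ≈ 21000.
Semiperimeter s = (343.57+145.61+291.35)/2 = 390.26.
Inradius = area/s = 21000/390.26 ≈ 53.81.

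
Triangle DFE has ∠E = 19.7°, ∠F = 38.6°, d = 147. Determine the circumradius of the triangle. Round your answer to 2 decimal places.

R ≈ 86.39

The third angle is ∠D = 180° − ∠F − ∠E = 121.70°.
Law of sines: f = d·sin F/sin D ≈ 107.79.
Law of sines: e = d·sin E/sin D ≈ 58.242.
Circumradius = d/(2 sin D) ≈ 86.388.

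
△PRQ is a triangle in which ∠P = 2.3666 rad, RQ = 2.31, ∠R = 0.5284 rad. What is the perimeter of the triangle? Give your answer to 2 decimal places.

perimeter ≈ 4.78

The third angle is ∠Q = π − ∠P − ∠R = 0.2466 rad.
Law of sines: QP = RQ·sin R/sin P ≈ 1.6644.
Law of sines: PR = RQ·sin Q/sin P ≈ 0.80587.
Semiperimeter s = (2.31+1.6644+0.80587)/2 = 2.3901.
Perimeter = 2.31 + 1.6644 + 0.80587 = 4.7803.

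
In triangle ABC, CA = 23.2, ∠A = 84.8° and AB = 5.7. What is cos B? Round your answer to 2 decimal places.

By the law of cosines, BC² = CA² + AB² − 2·CA·AB·cos A = 546.76, so BC ≈ 23.383.
Law of cosines again: cos B = (AB² + BC² − CA²)/(2·AB·BC) ≈ 0.15384, so ∠B ≈ 81.15°.

0.15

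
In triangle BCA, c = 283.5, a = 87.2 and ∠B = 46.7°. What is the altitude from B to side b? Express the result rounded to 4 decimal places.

By the law of cosines, b² = c² + a² − 2·c·a·cos B = 54068, so b ≈ 232.52.
Area = ½·c·a·sin B ≈ 8995.7.
The altitude from B has length 2·area/b ≈ 77.374.

h_B ≈ 77.3743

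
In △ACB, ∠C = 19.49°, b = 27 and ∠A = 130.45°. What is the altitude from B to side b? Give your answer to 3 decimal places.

13.685

The third angle is ∠B = 180° − ∠A − ∠C = 30.06°.
Law of sines: a = b·sin A/sin B ≈ 41.018.
Law of sines: c = b·sin C/sin B ≈ 17.984.
Area = ½·b·a·sin C ≈ 184.75.
The altitude from B has length 2·area/b ≈ 13.685.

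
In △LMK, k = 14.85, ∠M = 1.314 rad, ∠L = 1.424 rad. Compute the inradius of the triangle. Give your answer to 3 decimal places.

6.048

The third angle is ∠K = π − ∠L − ∠M = 0.404 rad.
Law of sines: l = k·sin L/sin K ≈ 37.406.
Law of sines: m = k·sin M/sin K ≈ 36.573.
Area = ½·k·l·sin M ≈ 268.63.
Semiperimeter s = (37.406+36.573+14.85)/2 = 44.414.
Inradius = area/s = 268.63/44.414 ≈ 6.0483.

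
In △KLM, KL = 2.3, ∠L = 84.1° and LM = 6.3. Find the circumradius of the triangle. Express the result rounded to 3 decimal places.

By the law of cosines, MK² = KL² + LM² − 2·KL·LM·cos L = 42.001, so MK ≈ 6.4808.
Area = ½·KL·LM·sin L ≈ 7.2066.
Circumradius = MK/(2 sin L) ≈ 3.2577.

R ≈ 3.258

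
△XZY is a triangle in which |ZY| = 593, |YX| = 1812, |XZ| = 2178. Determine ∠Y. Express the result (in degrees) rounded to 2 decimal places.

∠Y ≈ 121.06°

By the law of cosines, cos Y = (|ZY|² + |YX|² − |XZ|²) / (2·|ZY|·|YX|) ≈ -0.51590, so ∠Y ≈ 121.06°.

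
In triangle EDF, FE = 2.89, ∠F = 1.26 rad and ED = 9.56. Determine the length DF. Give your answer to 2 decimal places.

Law of sines: sin D = FE·sin F/ED ≈ 0.28782.
Since ED ≥ FE, only the acute value applies: ∠D ≈ 0.292 rad.
Then ∠E = π − ∠F − ∠D ≈ 1.590 rad.
Law of sines gives DF = ED·sin E/sin F ≈ 10.039.

10.04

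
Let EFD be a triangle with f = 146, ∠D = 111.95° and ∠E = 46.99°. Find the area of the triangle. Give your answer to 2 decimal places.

The third angle is ∠F = 180° − ∠D − ∠E = 21.06°.
Law of sines: e = f·sin E/sin F ≈ 297.1.
Law of sines: d = f·sin D/sin F ≈ 376.84.
Area = ½·f·e·sin D ≈ 20116.

20115.89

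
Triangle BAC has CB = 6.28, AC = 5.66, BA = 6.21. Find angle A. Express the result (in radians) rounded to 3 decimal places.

∠A ≈ 1.112 rad

By the law of cosines, cos A = (BA² + AC² − CB²) / (2·BA·AC) ≈ 0.44328, so ∠A ≈ 1.112 rad.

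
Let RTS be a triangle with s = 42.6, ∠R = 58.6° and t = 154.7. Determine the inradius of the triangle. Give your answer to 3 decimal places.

16.806

By the law of cosines, r² = t² + s² − 2·t·s·cos R = 18880, so r ≈ 137.4.
Area = ½·t·s·sin R ≈ 2812.5.
Semiperimeter p = (137.4+154.7+42.6)/2 = 167.35.
Inradius = area/p = 2812.5/167.35 ≈ 16.806.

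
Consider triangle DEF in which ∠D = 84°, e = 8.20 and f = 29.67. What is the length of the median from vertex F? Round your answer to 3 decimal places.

By the law of cosines, d² = e² + f² − 2·e·f·cos D = 896.69, so d ≈ 29.945.
Median from F: ½√(2·d² + 2·e² − f²) ≈ 16.183.

16.183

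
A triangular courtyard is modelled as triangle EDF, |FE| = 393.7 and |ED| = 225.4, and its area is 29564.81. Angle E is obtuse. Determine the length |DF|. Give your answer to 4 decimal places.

581.5023

From area = ½·|FE|·|ED|·sin E, we get sin E = 2·area/(|FE|·|ED|) ≈ 0.66632.
Taking the obtuse solution, ∠E ≈ 138.22°.
Law of cosines then gives |DF| ≈ 581.5.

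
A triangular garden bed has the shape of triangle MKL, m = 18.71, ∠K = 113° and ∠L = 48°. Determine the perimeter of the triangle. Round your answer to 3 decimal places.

The third angle is ∠M = 180° − ∠K − ∠L = 19.00°.
Law of sines: k = m·sin K/sin M ≈ 52.9.
Law of sines: l = m·sin L/sin M ≈ 42.708.
Semiperimeter s = (18.71+52.9+42.708)/2 = 57.159.
Perimeter = 18.71 + 52.9 + 42.708 = 114.32.

perimeter ≈ 114.318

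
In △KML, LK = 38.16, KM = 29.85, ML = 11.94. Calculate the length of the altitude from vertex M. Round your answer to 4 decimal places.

7.5215

Semiperimeter s = (11.94 + 38.16 + 29.85)/2 = 39.975.
Heron's formula: area = √(39.975·28.035·1.815·10.125) ≈ 143.51.
The altitude from M has length 2·area/LK ≈ 7.5215.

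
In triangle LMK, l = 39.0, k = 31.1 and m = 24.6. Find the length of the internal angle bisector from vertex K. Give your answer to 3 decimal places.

27.018

By the law of cosines, cos K = (l² + m² − k²) / (2·l·m) ≈ 0.60400, so ∠K ≈ 52.84°.
The bisector from K has length 2·l·m·cos(∠K/2)/(l+m) ≈ 27.018.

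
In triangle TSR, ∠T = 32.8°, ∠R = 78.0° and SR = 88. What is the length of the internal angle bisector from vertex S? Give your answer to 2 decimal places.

The third angle is ∠S = 180° − ∠R − ∠T = 69.20°.
Law of sines: RT = SR·sin S/sin T ≈ 151.86.
Law of sines: TS = SR·sin R/sin T ≈ 158.9.
The bisector from S has length 2·TS·SR·cos(∠S/2)/(TS+SR) ≈ 93.237.

t_S ≈ 93.24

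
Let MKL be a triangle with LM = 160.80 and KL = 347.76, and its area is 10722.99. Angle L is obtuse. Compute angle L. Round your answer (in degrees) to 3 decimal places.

From area = ½·KL·LM·sin L, we get sin L = 2·area/(KL·LM) ≈ 0.38351.
Taking the obtuse solution, ∠L ≈ 157.45°.

157.449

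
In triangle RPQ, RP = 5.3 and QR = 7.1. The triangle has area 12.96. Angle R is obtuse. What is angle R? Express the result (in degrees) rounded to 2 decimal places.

136.46

From area = ½·QR·RP·sin R, we get sin R = 2·area/(QR·RP) ≈ 0.68881.
Taking the obtuse solution, ∠R ≈ 136.46°.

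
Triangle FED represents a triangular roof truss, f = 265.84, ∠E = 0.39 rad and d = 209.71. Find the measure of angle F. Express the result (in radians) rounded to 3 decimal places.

By the law of cosines, e² = d² + f² − 2·d·f·cos E = 11523, so e ≈ 107.35.
Law of cosines again: cos F = (e² + d² − f²)/(2·e·d) ≈ -0.33693, so ∠F ≈ 1.914 rad.

∠F ≈ 1.914 rad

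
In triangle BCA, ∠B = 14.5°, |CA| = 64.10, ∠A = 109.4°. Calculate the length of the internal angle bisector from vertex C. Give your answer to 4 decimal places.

The third angle is ∠C = 180° − ∠A − ∠B = 56.10°.
Law of sines: |AB| = |CA|·sin C/sin B ≈ 212.49.
Law of sines: |BC| = |CA|·sin A/sin B ≈ 241.48.
The bisector from C has length 2·|BC|·|CA|·cos(∠C/2)/(|BC|+|CA|) ≈ 89.408.

t_C ≈ 89.4079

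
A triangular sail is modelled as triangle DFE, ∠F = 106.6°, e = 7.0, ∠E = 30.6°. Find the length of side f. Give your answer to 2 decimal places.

The third angle is ∠D = 180° − ∠F − ∠E = 42.80°.
Law of sines: f = e·sin F/sin E ≈ 13.178.

13.18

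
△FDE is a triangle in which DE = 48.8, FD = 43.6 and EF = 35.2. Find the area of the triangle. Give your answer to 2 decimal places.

Semiperimeter s = (48.8 + 35.2 + 43.6)/2 = 63.8.
Heron's formula: area = √(63.8·15·28.6·20.2) ≈ 743.56.

area ≈ 743.56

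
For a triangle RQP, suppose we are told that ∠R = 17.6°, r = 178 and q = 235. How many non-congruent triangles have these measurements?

2

q·sin R = 235·sin(17.6°) ≈ 71.06.
Since q sin R < r < q (71.06 < 178 < 235), two triangles exist.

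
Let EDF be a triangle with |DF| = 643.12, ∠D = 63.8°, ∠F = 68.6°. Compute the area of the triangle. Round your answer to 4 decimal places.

233949.9924

The third angle is ∠E = 180° − ∠D − ∠F = 47.60°.
Law of sines: |FE| = |DF|·sin D/sin E ≈ 781.42.
Law of sines: |ED| = |DF|·sin F/sin E ≈ 810.86.
Area = ½·|DF|·|FE|·sin F ≈ 2.3395e+05.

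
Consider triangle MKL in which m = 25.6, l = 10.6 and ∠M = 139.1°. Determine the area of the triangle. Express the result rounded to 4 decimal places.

area ≈ 57.7056

Law of sines: sin L = l·sin M/m ≈ 0.27110.
Since m ≥ l, only the acute value applies: ∠L ≈ 15.73°.
Then ∠K = 180° − ∠M − ∠L ≈ 25.17°.
Law of sines gives k = m·sin K/sin M ≈ 16.629.
Area = ½·m·l·sin K ≈ 57.706.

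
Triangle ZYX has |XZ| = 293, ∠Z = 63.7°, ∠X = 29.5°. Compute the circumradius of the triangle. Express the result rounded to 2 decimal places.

R ≈ 146.73

The third angle is ∠Y = 180° − ∠X − ∠Z = 86.80°.
Law of sines: |YX| = |XZ|·sin Z/sin Y ≈ 263.08.
Law of sines: |ZY| = |XZ|·sin X/sin Y ≈ 144.51.
Circumradius = |XZ|/(2 sin Y) ≈ 146.73.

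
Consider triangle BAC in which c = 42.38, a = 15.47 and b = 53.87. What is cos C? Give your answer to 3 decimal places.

0.807

By the law of cosines, cos C = (b² + a² − c²) / (2·b·a) ≈ 0.80711, so ∠C ≈ 36.19°.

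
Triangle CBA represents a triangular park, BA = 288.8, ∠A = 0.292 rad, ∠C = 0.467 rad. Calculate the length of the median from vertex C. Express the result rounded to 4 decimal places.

The third angle is ∠B = π − ∠A − ∠C = 2.383 rad.
Law of sines: AC = BA·sin B/sin C ≈ 441.46.
Law of sines: CB = BA·sin A/sin C ≈ 184.66.
Median from C: ½√(2·AC² + 2·CB² − BA²) ≈ 306.01.

m_C ≈ 306.0124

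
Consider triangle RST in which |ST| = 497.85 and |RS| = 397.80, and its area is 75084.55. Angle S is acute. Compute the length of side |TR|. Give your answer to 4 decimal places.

384.5352

From area = ½·|RS|·|ST|·sin S, we get sin S = 2·area/(|RS|·|ST|) ≈ 0.75826.
Taking the acute solution, ∠S ≈ 0.861 rad.
Law of cosines then gives |TR| ≈ 384.54.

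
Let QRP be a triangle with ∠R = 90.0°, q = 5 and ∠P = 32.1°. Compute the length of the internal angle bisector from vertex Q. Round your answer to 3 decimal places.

The third angle is ∠Q = 180° − ∠R − ∠P = 57.90°.
Law of sines: r = q·sin R/sin Q ≈ 5.9023.
Law of sines: p = q·sin P/sin Q ≈ 3.1365.
The bisector from Q has length 2·r·p·cos(∠Q/2)/(r+p) ≈ 3.5844.

t_Q ≈ 3.584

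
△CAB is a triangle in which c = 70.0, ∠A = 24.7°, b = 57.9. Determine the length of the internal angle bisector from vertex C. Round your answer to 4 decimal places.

By the law of cosines, a² = b² + c² − 2·b·c·cos A = 888.04, so a ≈ 29.8.
Law of cosines again: cos C = (a² + b² − c²)/(2·a·b) ≈ -0.19113, so ∠C ≈ 101.02°.
The bisector from C has length 2·a·b·cos(∠C/2)/(a+b) ≈ 25.024.

25.0237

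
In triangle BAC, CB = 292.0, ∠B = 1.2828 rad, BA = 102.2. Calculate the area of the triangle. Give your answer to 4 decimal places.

Area = ½·CB·BA·sin B ≈ 14307.

area ≈ 14306.6690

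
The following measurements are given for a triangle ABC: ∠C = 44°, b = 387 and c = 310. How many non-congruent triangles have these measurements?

2

b·sin C = 387·sin(44°) ≈ 268.8.
Since b sin C < c < b (268.8 < 310 < 387), two triangles exist.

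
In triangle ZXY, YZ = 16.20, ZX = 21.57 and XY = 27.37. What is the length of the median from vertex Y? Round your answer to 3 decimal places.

Median from Y: ½√(2·XY² + 2·YZ² − ZX²) ≈ 19.735.

m_Y ≈ 19.735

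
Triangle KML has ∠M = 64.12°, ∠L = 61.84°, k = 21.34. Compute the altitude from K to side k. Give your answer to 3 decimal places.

The third angle is ∠K = 180° − ∠M − ∠L = 54.04°.
Law of sines: m = k·sin M/sin K ≈ 23.72.
Law of sines: l = k·sin L/sin K ≈ 23.244.
Area = ½·k·m·sin L ≈ 223.14.
The altitude from K has length 2·area/k ≈ 20.913.

20.913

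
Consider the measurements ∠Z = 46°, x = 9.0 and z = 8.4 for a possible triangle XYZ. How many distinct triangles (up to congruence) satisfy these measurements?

2

x·sin Z = 9.0·sin(46°) ≈ 6.474.
Since x sin Z < z < x (6.474 < 8.4 < 9.0), two triangles exist.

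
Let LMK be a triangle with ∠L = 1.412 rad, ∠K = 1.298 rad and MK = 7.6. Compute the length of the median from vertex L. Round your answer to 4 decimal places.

The third angle is ∠M = π − ∠K − ∠L = 0.432 rad.
Law of sines: KL = MK·sin M/sin L ≈ 3.2197.
Law of sines: LM = MK·sin K/sin L ≈ 7.4122.
Median from L: ½√(2·KL² + 2·LM² − MK²) ≈ 4.2678.

4.2678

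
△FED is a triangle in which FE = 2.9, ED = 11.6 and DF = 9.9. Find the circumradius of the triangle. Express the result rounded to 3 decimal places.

By the law of cosines, cos F = (DF² + FE² − ED²) / (2·DF·FE) ≈ -0.49007, so ∠F ≈ 119.35°.
Circumradius = ED/(2 sin F) ≈ 6.6538.

6.654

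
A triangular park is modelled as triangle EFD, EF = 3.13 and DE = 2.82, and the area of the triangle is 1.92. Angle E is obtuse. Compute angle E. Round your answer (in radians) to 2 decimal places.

From area = ½·DE·EF·sin E, we get sin E = 2·area/(DE·EF) ≈ 0.43505.
Taking the obtuse solution, ∠E ≈ 2.692 rad.

2.69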